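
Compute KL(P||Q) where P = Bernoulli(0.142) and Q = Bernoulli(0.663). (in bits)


KL = p*log2(p/q) + (1-p)*log2((1-p)/(1-q)) = 0.142*log2(0.142/0.663) + 0.858*log2(0.858/0.337) = 0.8411

0.8411 bits


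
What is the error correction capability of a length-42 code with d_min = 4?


Correction capability = floor((d-1)/2) = floor((4-1)/2) = 1

1 errors


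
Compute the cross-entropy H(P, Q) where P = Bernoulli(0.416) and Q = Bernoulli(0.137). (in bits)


H(P,Q) = -p*log2(q) - (1-p)*log2(1-q). -0.416*log2(0.137) = 1.192985; -0.584*log2(0.863) = 0.124139. H(P,Q) = 1.192985 + 0.124139 = 1.3171

1.3171 bits


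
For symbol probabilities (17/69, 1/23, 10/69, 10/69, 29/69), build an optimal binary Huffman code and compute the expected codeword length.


Huffman construction (repeatedly merge the two least-probable nodes; each merge adds 1 bit to every symbol beneath it): 1/23 + 10/69 = 13/69; 10/69 + 13/69 = 1/3; 17/69 + 1/3 = 40/69; 29/69 + 40/69 = 1. Resulting codeword lengths (in the order the probabilities were given): (2, 4, 4, 3, 1). L_avg = sum(p_i * l_i) = 17/69*2 + 1/23*4 + 10/69*4 + 10/69*3 + 29/69*1 = 145/69 = 2.1014

2.1014 bits


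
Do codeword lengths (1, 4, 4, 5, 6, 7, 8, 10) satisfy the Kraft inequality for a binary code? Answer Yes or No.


Kraft sum = sum(2^(-l_i)) = 0.6846, need <= 1. Result: satisfied (a binary prefix-free code with these lengths exists)

Yes


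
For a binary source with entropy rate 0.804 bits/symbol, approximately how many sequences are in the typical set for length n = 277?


log2|A_typical| = nH = 277 * 0.804 = 222.708, so |A_typical| ~ 2^222.708 = 1.101e+67

1.101e+67


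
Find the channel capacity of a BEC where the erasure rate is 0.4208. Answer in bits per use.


C = 1 - epsilon = 1 - 0.4208 = 0.5792

0.5792 bits


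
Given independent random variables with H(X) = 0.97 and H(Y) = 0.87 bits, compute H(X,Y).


For independent variables, H(X,Y) = H(X) + H(Y) = 0.97 + 0.87 = 1.84

1.84 bits


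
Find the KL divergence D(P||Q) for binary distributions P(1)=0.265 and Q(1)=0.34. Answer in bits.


KL = p*log2(p/q) + (1-p)*log2((1-p)/(1-q)) = 0.265*log2(0.265/0.34) + 0.735*log2(0.735/0.66) = 0.0189

0.0189 bits


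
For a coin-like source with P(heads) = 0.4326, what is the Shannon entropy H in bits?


H = -p*log2(p) - (1-p)*log2(1-p). -0.4326*log2(0.4326) = 0.522968; -0.5674*log2(0.5674) = 0.463885. H = 0.522968 + 0.463885 = 0.9869

0.9869 bits


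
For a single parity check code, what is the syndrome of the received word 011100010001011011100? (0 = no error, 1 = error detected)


Syndrome = XOR of all bits = 0 XOR 1 XOR 1 XOR 1 XOR 0 XOR 0 XOR 0 XOR 1 XOR 0 XOR 0 XOR 0 XOR 1 XOR 0 XOR 1 XOR 1 XOR 0 XOR 1 XOR 1 XOR 1 XOR 0 XOR 0 = 0

0


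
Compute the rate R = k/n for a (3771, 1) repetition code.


Rate = k/n = 1/3771

1/3771


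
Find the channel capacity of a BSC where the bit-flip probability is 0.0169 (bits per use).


H(p) = -p*log2(p) - (1-p)*log2(1-p) = -0.0169*log2(0.0169) - 0.9831*log2(0.9831) = 0.099487 + 0.024174 = 0.1237. C = 1 - H(p) = 1 - 0.1237 = 0.8763

0.8763 bits


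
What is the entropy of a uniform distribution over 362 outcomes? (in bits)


H = log2(n) = log2(362) = 8.4998

8.4998 bits


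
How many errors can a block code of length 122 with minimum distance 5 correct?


Correction capability = floor((d-1)/2) = floor((5-1)/2) = 2

2 errors


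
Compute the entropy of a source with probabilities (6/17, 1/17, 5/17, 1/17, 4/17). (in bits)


H = -sum(p_i * log2(p_i)). Terms: -(6/17)*log2(6/17) = 0.530294; -(1/17)*log2(1/17) = 0.240439; -(5/17)*log2(5/17) = 0.519275; -(1/17)*log2(1/17) = 0.240439; -(4/17)*log2(4/17) = 0.491168. H = 0.530294 + 0.240439 + 0.519275 + 0.240439 + 0.491168 = 2.0216

2.0216 bits


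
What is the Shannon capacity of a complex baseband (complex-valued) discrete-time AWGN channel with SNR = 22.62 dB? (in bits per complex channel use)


SNR_linear = 10^(22.62/10) = 182.81; C = log2(1 + SNR_linear) = log2(1 + 182.81) = 7.5221

7.5221 bits/channel use


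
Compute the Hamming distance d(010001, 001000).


Count differing positions: . ^ ^ . . ^ = 3 differences

3


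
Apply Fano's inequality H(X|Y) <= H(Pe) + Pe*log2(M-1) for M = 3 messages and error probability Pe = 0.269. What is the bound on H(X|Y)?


H(Pe) = -Pe*log2(Pe) - (1-Pe)*log2(1-Pe) = -0.269*log2(0.269) - 0.731*log2(0.731) = 0.509573 + 0.330453 = 0.84. Pe*log2(M-1) = 0.269*log2(2) = 0.269000. Bound = H(Pe) + Pe*log2(M-1) = 0.509573 + 0.330453 + 0.269000 = 1.109

1.109 bits


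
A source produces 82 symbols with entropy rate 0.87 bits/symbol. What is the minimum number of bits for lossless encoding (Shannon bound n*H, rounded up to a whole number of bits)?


Minimum bits >= n * H = 82 * 0.87 = 71.34, rounded up to a whole number of bits = 72

72 bits


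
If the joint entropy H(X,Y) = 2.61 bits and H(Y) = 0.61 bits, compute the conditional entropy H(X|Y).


H(X|Y) = H(X,Y) - H(Y) = 2.61 - 0.61 = 2.0

2.0 bits


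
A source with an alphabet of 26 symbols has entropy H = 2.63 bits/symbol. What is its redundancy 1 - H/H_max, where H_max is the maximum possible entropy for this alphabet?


H_max = log2(K) = log2(26) = 4.7004 bits/symbol. Redundancy = 1 - H/H_max = 1 - 2.63/4.7004 = 1 - 0.5595 = 0.4405

0.4405


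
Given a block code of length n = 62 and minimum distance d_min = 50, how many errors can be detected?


Detection capability = d_min - 1 = 50 - 1 = 49

49 errors


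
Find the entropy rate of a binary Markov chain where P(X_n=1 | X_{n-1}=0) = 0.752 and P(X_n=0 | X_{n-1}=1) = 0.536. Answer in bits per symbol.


Stationary distribution: pi_0 = p10/(p01+p10) = 0.4161, pi_1 = 0.5839. Entropy rate H' = pi_0*H(p01) + pi_1*H(p10) = 0.4161*0.8081 + 0.5839*0.9963 = 0.918

0.918 bits/symbol


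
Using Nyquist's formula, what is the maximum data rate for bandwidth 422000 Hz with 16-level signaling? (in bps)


Rate = 2 * B * log2(M) = 2 * 422000 * 4.0 = 3376000.0

3376000.0 bps


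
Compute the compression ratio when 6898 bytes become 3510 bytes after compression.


Ratio = original / compressed = 6898 / 3510 = 1.9652

1.9652


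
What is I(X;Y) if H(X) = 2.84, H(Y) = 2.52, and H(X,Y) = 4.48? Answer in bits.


I(X;Y) = H(X) + H(Y) - H(X,Y) = 2.84 + 2.52 - 4.48 = 0.88

0.88 bits


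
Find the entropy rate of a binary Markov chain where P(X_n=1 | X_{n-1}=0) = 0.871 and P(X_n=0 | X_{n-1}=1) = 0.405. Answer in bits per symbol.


Stationary distribution: pi_0 = p10/(p01+p10) = 0.3174, pi_1 = 0.6826. Entropy rate H' = pi_0*H(p01) + pi_1*H(p10) = 0.3174*0.5547 + 0.6826*0.9738 = 0.8408

0.8408 bits/symbol


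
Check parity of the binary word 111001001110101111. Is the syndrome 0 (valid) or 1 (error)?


Syndrome = XOR of all bits = 1 XOR 1 XOR 1 XOR 0 XOR 0 XOR 1 XOR 0 XOR 0 XOR 1 XOR 1 XOR 1 XOR 0 XOR 1 XOR 0 XOR 1 XOR 1 XOR 1 XOR 1 = 0

0


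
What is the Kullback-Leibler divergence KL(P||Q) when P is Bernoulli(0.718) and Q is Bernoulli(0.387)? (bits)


KL = p*log2(p/q) + (1-p)*log2((1-p)/(1-q)) = 0.718*log2(0.718/0.387) + 0.282*log2(0.282/0.613) = 0.3243

0.3243 bits


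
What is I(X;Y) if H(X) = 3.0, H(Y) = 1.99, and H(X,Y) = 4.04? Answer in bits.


I(X;Y) = H(X) + H(Y) - H(X,Y) = 3.0 + 1.99 - 4.04 = 0.95

0.95 bits


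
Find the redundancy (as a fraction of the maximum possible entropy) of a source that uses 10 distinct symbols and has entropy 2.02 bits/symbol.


H_max = log2(K) = log2(10) = 3.3219 bits/symbol. Redundancy = 1 - H/H_max = 1 - 2.02/3.3219 = 1 - 0.6081 = 0.3919

0.3919


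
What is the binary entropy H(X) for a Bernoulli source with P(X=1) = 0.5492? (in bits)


H = -p*log2(p) - (1-p)*log2(1-p). -0.5492*log2(0.5492) = 0.474836; -0.4508*log2(0.4508) = 0.518168. H = 0.474836 + 0.518168 = 0.993

0.993 bits


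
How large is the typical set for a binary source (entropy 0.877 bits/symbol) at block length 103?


log2|A_typical| = nH = 103 * 0.877 = 90.331, so |A_typical| ~ 2^90.331 = 1.557e+27

1.557e+27


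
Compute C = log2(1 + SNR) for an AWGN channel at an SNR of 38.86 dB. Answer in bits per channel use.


SNR_linear = 10^(38.86/10) = 7691.3044; C = log2(1 + SNR_linear) = log2(1 + 7691.3044) = 12.9092

12.9092 bits/channel use


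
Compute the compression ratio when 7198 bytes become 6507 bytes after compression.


Ratio = original / compressed = 7198 / 6507 = 1.1062

1.1062


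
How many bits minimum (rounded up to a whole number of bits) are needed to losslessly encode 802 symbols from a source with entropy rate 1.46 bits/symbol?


Minimum bits >= n * H = 802 * 1.46 = 1170.92, rounded up to a whole number of bits = 1171

1171 bits


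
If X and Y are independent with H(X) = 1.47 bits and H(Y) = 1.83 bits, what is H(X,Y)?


For independent variables, H(X,Y) = H(X) + H(Y) = 1.47 + 1.83 = 3.3

3.3 bits


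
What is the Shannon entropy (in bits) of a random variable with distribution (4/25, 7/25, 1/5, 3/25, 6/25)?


H = -sum(p_i * log2(p_i)). Terms: -(4/25)*log2(4/25) = 0.423017; -(7/25)*log2(7/25) = 0.514220; -(1/5)*log2(1/5) = 0.464386; -(3/25)*log2(3/25) = 0.367067; -(6/25)*log2(6/25) = 0.494134. H = 0.423017 + 0.514220 + 0.464386 + 0.367067 + 0.494134 = 2.2628

2.2628 bits


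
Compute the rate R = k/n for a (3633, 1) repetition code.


Rate = k/n = 1/3633

1/3633


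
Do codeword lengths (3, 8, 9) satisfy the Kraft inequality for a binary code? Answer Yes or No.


Kraft sum = sum(2^(-l_i)) = 0.1309, need <= 1. Result: satisfied (a binary prefix-free code with these lengths exists)

Yes


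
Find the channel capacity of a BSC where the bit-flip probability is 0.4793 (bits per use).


H(p) = -p*log2(p) - (1-p)*log2(1-p) = -0.4793*log2(0.4793) - 0.5207*log2(0.5207) = 0.508537 + 0.490226 = 0.9988. C = 1 - H(p) = 1 - 0.9988 = 0.0012

0.0012 bits


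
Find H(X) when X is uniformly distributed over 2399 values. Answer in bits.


H = log2(n) = log2(2399) = 11.2282

11.2282 bits


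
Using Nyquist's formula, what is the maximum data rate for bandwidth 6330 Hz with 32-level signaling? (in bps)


Rate = 2 * B * log2(M) = 2 * 6330 * 5.0 = 63300.0

63300.0 bps


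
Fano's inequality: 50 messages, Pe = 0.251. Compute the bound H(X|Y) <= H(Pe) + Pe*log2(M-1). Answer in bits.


H(Pe) = -Pe*log2(Pe) - (1-Pe)*log2(1-Pe) = -0.251*log2(0.251) - 0.749*log2(0.749) = 0.500554 + 0.312305 = 0.8129. Pe*log2(M-1) = 0.251*log2(49) = 1.409292. Bound = H(Pe) + Pe*log2(M-1) = 0.500554 + 0.312305 + 1.409292 = 2.2222

2.2222 bits


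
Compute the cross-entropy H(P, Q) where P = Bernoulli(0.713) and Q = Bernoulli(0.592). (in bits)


H(P,Q) = -p*log2(q) - (1-p)*log2(1-q). -0.713*log2(0.592) = 0.539264; -0.287*log2(0.408) = 0.371194. H(P,Q) = 0.539264 + 0.371194 = 0.9105

0.9105 bits


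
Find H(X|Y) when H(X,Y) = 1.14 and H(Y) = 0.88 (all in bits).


H(X|Y) = H(X,Y) - H(Y) = 1.14 - 0.88 = 0.26

0.26 bits


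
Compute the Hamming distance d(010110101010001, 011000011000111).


Count differing positions: . . ^ ^ ^ . ^ ^ . . ^ . ^ ^ . = 8 differences

8


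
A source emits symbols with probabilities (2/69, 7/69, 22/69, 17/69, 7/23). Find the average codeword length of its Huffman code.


Huffman construction (repeatedly merge the two least-probable nodes; each merge adds 1 bit to every symbol beneath it): 2/69 + 7/69 = 3/23; 3/23 + 17/69 = 26/69; 7/23 + 22/69 = 43/69; 26/69 + 43/69 = 1. Resulting codeword lengths (in the order the probabilities were given): (3, 3, 2, 2, 2). L_avg = sum(p_i * l_i) = 2/69*3 + 7/69*3 + 22/69*2 + 17/69*2 + 7/23*2 = 49/23 = 2.1304

2.1304 bits


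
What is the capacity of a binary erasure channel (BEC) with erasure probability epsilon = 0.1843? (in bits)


C = 1 - epsilon = 1 - 0.1843 = 0.8157

0.8157 bits


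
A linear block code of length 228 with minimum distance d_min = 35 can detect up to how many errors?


Detection capability = d_min - 1 = 35 - 1 = 34

34 errors


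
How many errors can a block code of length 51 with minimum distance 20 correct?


Correction capability = floor((d-1)/2) = floor((20-1)/2) = 9

9 errors


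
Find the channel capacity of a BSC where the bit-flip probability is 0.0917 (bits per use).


H(p) = -p*log2(p) - (1-p)*log2(1-p) = -0.0917*log2(0.0917) - 0.9083*log2(0.9083) = 0.316084 + 0.126035 = 0.4421. C = 1 - H(p) = 1 - 0.4421 = 0.5579

0.5579 bits


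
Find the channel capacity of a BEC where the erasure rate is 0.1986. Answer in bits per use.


C = 1 - epsilon = 1 - 0.1986 = 0.8014

0.8014 bits


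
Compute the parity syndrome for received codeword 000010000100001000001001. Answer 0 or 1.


Syndrome = XOR of all bits = 0 XOR 0 XOR 0 XOR 0 XOR 1 XOR 0 XOR 0 XOR 0 XOR 0 XOR 1 XOR 0 XOR 0 XOR 0 XOR 0 XOR 1 XOR 0 XOR 0 XOR 0 XOR 0 XOR 0 XOR 1 XOR 0 XOR 0 XOR 1 = 1

1


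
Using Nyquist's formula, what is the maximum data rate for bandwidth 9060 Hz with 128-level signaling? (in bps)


Rate = 2 * B * log2(M) = 2 * 9060 * 7.0 = 126840.0

126840.0 bps


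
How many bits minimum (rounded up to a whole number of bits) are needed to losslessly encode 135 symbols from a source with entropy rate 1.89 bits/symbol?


Minimum bits >= n * H = 135 * 1.89 = 255.15, rounded up to a whole number of bits = 256

256 bits


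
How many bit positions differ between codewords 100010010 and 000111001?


Count differing positions: ^ . . ^ . ^ . ^ ^ = 5 differences

5


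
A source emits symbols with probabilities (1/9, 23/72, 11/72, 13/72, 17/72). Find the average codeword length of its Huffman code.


Huffman construction (repeatedly merge the two least-probable nodes; each merge adds 1 bit to every symbol beneath it): 1/9 + 11/72 = 19/72; 13/72 + 17/72 = 5/12; 19/72 + 23/72 = 7/12; 5/12 + 7/12 = 1. Resulting codeword lengths (in the order the probabilities were given): (3, 2, 3, 2, 2). L_avg = sum(p_i * l_i) = 1/9*3 + 23/72*2 + 11/72*3 + 13/72*2 + 17/72*2 = 163/72 = 2.2639

2.2639 bits


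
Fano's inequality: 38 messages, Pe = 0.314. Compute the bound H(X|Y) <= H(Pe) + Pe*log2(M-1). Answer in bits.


H(Pe) = -Pe*log2(Pe) - (1-Pe)*log2(1-Pe) = -0.314*log2(0.314) - 0.686*log2(0.686) = 0.524745 + 0.372992 = 0.8977. Pe*log2(M-1) = 0.314*log2(37) = 1.635768. Bound = H(Pe) + Pe*log2(M-1) = 0.524745 + 0.372992 + 1.635768 = 2.5335

2.5335 bits


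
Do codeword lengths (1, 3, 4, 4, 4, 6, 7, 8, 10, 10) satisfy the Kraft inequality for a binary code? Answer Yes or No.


Kraft sum = sum(2^(-l_i)) = 0.8418, need <= 1. Result: satisfied (a binary prefix-free code with these lengths exists)

Yes


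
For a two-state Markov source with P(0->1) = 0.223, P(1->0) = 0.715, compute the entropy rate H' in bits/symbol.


Stationary distribution: pi_0 = p10/(p01+p10) = 0.7623, pi_1 = 0.2377. Entropy rate H' = pi_0*H(p01) + pi_1*H(p10) = 0.7623*0.7656 + 0.2377*0.8622 = 0.7886

0.7886 bits/symbol


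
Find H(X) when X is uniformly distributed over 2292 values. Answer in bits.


H = log2(n) = log2(2292) = 11.1624

11.1624 bits


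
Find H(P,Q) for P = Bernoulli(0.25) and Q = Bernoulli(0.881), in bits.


H(P,Q) = -p*log2(q) - (1-p)*log2(1-q). -0.25*log2(0.881) = 0.045697; -0.75*log2(0.119) = 2.303225. H(P,Q) = 0.045697 + 2.303225 = 2.3489

2.3489 bits


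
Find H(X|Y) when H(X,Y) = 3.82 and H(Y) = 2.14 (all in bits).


H(X|Y) = H(X,Y) - H(Y) = 3.82 - 2.14 = 1.68

1.68 bits


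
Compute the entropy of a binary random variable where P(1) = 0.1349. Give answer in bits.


H = -p*log2(p) - (1-p)*log2(1-p). -0.1349*log2(0.1349) = 0.389866; -0.8651*log2(0.8651) = 0.180859. H = 0.389866 + 0.180859 = 0.5707

0.5707 bits


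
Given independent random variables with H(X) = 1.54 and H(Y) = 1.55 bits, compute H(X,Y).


For independent variables, H(X,Y) = H(X) + H(Y) = 1.54 + 1.55 = 3.09

3.09 bits


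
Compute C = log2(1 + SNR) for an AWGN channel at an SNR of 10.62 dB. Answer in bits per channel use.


SNR_linear = 10^(10.62/10) = 11.5345; C = log2(1 + SNR_linear) = log2(1 + 11.5345) = 3.6478

3.6478 bits/channel use


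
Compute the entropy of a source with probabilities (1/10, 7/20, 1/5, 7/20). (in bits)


H = -sum(p_i * log2(p_i)). Terms: -(1/10)*log2(1/10) = 0.332193; -(7/20)*log2(7/20) = 0.530101; -(1/5)*log2(1/5) = 0.464386; -(7/20)*log2(7/20) = 0.530101. H = 0.332193 + 0.530101 + 0.464386 + 0.530101 = 1.8568

1.8568 bits


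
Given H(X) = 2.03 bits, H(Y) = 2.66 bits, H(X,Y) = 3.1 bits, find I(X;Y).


I(X;Y) = H(X) + H(Y) - H(X,Y) = 2.03 + 2.66 - 3.1 = 1.59

1.59 bits


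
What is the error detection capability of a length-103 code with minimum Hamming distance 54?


Detection capability = d_min - 1 = 54 - 1 = 53

53 errors


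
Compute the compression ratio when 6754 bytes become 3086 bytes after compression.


Ratio = original / compressed = 6754 / 3086 = 2.1886

2.1886


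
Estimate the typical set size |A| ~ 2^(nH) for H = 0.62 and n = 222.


log2|A_typical| = nH = 222 * 0.62 = 137.64, so |A_typical| ~ 2^137.64 = 2.715e+41

2.715e+41


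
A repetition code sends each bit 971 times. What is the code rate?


Rate = k/n = 1/971

1/971


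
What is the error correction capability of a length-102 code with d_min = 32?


Correction capability = floor((d-1)/2) = floor((32-1)/2) = 15

15 errors


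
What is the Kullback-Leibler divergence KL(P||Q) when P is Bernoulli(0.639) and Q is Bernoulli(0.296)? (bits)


KL = p*log2(p/q) + (1-p)*log2((1-p)/(1-q)) = 0.639*log2(0.639/0.296) + 0.361*log2(0.361/0.704) = 0.3616

0.3616 bits


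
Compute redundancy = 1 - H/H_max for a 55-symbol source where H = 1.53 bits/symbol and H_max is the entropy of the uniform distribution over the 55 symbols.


H_max = log2(K) = log2(55) = 5.7814 bits/symbol. Redundancy = 1 - H/H_max = 1 - 1.53/5.7814 = 1 - 0.2646 = 0.7354

0.7354


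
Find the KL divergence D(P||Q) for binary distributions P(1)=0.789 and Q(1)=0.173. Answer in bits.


KL = p*log2(p/q) + (1-p)*log2((1-p)/(1-q)) = 0.789*log2(0.789/0.173) + 0.211*log2(0.211/0.827) = 1.3115

1.3115 bits


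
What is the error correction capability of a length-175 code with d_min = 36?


Correction capability = floor((d-1)/2) = floor((36-1)/2) = 17

17 errors


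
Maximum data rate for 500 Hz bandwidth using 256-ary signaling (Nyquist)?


Rate = 2 * B * log2(M) = 2 * 500 * 8.0 = 8000.0

8000.0 bps


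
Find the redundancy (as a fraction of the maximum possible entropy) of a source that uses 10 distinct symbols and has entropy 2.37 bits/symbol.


H_max = log2(K) = log2(10) = 3.3219 bits/symbol. Redundancy = 1 - H/H_max = 1 - 2.37/3.3219 = 1 - 0.7134 = 0.2866

0.2866


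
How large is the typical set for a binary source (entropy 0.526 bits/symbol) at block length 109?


log2|A_typical| = nH = 109 * 0.526 = 57.334, so |A_typical| ~ 2^57.334 = 1.817e+17

1.817e+17


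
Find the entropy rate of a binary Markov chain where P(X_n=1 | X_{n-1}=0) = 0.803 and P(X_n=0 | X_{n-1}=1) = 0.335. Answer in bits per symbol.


Stationary distribution: pi_0 = p10/(p01+p10) = 0.2944, pi_1 = 0.7056. Entropy rate H' = pi_0*H(p01) + pi_1*H(p10) = 0.2944*0.7159 + 0.7056*0.92 = 0.8599

0.8599 bits/symbol


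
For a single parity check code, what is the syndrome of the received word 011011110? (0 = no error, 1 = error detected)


Syndrome = XOR of all bits = 0 XOR 1 XOR 1 XOR 0 XOR 1 XOR 1 XOR 1 XOR 1 XOR 0 = 0

0


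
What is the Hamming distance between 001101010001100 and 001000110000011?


Count differing positions: . . . ^ . ^ ^ . . . . ^ ^ ^ ^ = 7 differences

7


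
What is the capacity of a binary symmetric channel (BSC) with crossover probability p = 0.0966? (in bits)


H(p) = -p*log2(p) - (1-p)*log2(1-p) = -0.0966*log2(0.0966) - 0.9034*log2(0.9034) = 0.325719 + 0.132405 = 0.4581. C = 1 - H(p) = 1 - 0.4581 = 0.5419

0.5419 bits


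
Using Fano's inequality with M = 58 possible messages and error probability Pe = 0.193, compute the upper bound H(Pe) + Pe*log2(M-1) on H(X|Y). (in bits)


H(Pe) = -Pe*log2(Pe) - (1-Pe)*log2(1-Pe) = -0.193*log2(0.193) - 0.807*log2(0.807) = 0.458052 + 0.249653 = 0.7077. Pe*log2(M-1) = 0.193*log2(57) = 1.125748. Bound = H(Pe) + Pe*log2(M-1) = 0.458052 + 0.249653 + 1.125748 = 1.8335

1.8335 bits


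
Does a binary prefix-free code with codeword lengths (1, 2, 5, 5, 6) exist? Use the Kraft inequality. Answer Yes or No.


Kraft sum = sum(2^(-l_i)) = 0.8281, need <= 1. Result: satisfied (a binary prefix-free code with these lengths exists)

Yes


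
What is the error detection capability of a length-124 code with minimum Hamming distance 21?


Detection capability = d_min - 1 = 21 - 1 = 20

20 errors


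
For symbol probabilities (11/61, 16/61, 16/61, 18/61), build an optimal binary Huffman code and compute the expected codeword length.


Huffman construction (repeatedly merge the two least-probable nodes; each merge adds 1 bit to every symbol beneath it): 11/61 + 16/61 = 27/61; 16/61 + 18/61 = 34/61; 27/61 + 34/61 = 1. Resulting codeword lengths (in the order the probabilities were given): (2, 2, 2, 2). L_avg = sum(p_i * l_i) = 11/61*2 + 16/61*2 + 16/61*2 + 18/61*2 = 2

2.0 bits


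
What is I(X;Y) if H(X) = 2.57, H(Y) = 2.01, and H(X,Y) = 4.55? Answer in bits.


I(X;Y) = H(X) + H(Y) - H(X,Y) = 2.57 + 2.01 - 4.55 = 0.03

0.03 bits


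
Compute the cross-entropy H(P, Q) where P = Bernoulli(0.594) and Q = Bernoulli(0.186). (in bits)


H(P,Q) = -p*log2(q) - (1-p)*log2(1-q). -0.594*log2(0.186) = 1.441416; -0.406*log2(0.814) = 0.120541. H(P,Q) = 1.441416 + 0.120541 = 1.562

1.562 bits


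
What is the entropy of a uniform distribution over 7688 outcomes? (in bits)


H = log2(n) = log2(7688) = 12.9084

12.9084 bits


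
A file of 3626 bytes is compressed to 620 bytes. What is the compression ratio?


Ratio = original / compressed = 3626 / 620 = 5.8484

5.8484


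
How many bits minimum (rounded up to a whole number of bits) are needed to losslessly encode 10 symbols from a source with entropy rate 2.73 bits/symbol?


Minimum bits >= n * H = 10 * 2.73 = 27.3, rounded up to a whole number of bits = 28

28 bits


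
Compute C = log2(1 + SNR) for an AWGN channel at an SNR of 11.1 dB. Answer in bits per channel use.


SNR_linear = 10^(11.1/10) = 12.8825; C = log2(1 + SNR_linear) = log2(1 + 12.8825) = 3.7952

3.7952 bits/channel use


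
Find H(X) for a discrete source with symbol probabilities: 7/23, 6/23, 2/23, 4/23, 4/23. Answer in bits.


H = -sum(p_i * log2(p_i)). Terms: -(7/23)*log2(7/23) = 0.522324; -(6/23)*log2(6/23) = 0.505722; -(2/23)*log2(2/23) = 0.306397; -(4/23)*log2(4/23) = 0.438880; -(4/23)*log2(4/23) = 0.438880. H = 0.522324 + 0.505722 + 0.306397 + 0.438880 + 0.438880 = 2.2122

2.2122 bits


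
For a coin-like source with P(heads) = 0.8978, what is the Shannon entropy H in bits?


H = -p*log2(p) - (1-p)*log2(1-p). -0.8978*log2(0.8978) = 0.139638; -0.1022*log2(0.1022) = 0.336292. H = 0.139638 + 0.336292 = 0.4759

0.4759 bits


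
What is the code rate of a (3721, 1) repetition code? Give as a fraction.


Rate = k/n = 1/3721

1/3721


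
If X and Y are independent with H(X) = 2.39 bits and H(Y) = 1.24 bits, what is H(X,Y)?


For independent variables, H(X,Y) = H(X) + H(Y) = 2.39 + 1.24 = 3.63

3.63 bits


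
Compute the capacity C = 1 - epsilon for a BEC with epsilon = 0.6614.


C = 1 - epsilon = 1 - 0.6614 = 0.3386

0.3386 bits


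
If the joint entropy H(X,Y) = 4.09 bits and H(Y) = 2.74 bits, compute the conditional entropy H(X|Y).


H(X|Y) = H(X,Y) - H(Y) = 4.09 - 2.74 = 1.35

1.35 bits


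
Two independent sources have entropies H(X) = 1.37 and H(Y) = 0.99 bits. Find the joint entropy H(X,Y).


For independent variables, H(X,Y) = H(X) + H(Y) = 1.37 + 0.99 = 2.36

2.36 bits


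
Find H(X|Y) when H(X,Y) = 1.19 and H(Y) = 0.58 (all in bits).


H(X|Y) = H(X,Y) - H(Y) = 1.19 - 0.58 = 0.61

0.61 bits


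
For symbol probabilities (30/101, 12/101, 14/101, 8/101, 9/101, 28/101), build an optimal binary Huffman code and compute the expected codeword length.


Huffman construction (repeatedly merge the two least-probable nodes; each merge adds 1 bit to every symbol beneath it): 8/101 + 9/101 = 17/101; 12/101 + 14/101 = 26/101; 17/101 + 26/101 = 43/101; 28/101 + 30/101 = 58/101; 43/101 + 58/101 = 1. Resulting codeword lengths (in the order the probabilities were given): (2, 3, 3, 3, 3, 2). L_avg = sum(p_i * l_i) = 30/101*2 + 12/101*3 + 14/101*3 + 8/101*3 + 9/101*3 + 28/101*2 = 245/101 = 2.4257

2.4257 bits


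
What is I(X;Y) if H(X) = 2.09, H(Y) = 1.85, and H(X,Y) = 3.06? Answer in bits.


I(X;Y) = H(X) + H(Y) - H(X,Y) = 2.09 + 1.85 - 3.06 = 0.88

0.88 bits


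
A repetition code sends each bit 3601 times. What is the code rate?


Rate = k/n = 1/3601

1/3601


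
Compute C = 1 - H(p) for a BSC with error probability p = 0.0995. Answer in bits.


H(p) = -p*log2(p) - (1-p)*log2(1-p) = -0.0995*log2(0.0995) - 0.9005*log2(0.9005) = 0.331251 + 0.136157 = 0.4674. C = 1 - H(p) = 1 - 0.4674 = 0.5326

0.5326 bits


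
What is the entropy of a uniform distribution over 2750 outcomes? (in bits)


H = log2(n) = log2(2750) = 11.4252

11.4252 bits


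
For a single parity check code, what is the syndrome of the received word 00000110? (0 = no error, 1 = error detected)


Syndrome = XOR of all bits = 0 XOR 0 XOR 0 XOR 0 XOR 0 XOR 1 XOR 1 XOR 0 = 0

0


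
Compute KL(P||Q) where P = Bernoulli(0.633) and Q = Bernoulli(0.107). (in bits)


KL = p*log2(p/q) + (1-p)*log2((1-p)/(1-q)) = 0.633*log2(0.633/0.107) + 0.367*log2(0.367/0.893) = 1.1526

1.1526 bits


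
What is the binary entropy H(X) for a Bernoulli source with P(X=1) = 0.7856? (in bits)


H = -p*log2(p) - (1-p)*log2(1-p). -0.7856*log2(0.7856) = 0.273493; -0.2144*log2(0.2144) = 0.476316. H = 0.273493 + 0.476316 = 0.7498

0.7498 bits


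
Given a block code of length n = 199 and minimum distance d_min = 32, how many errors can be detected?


Detection capability = d_min - 1 = 32 - 1 = 31

31 errors


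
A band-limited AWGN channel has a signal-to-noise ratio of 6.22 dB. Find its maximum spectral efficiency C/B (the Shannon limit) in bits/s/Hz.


SNR_linear = 10^(6.22/10) = 4.1879; C/B = log2(1 + SNR_linear) = log2(1 + 4.1879) = 2.3752

2.3752 bits/s/Hz


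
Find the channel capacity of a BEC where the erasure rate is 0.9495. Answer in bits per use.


C = 1 - epsilon = 1 - 0.9495 = 0.0505

0.0505 bits


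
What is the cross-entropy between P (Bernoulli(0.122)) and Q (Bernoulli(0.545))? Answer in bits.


H(P,Q) = -p*log2(q) - (1-p)*log2(1-q). -0.122*log2(0.545) = 0.106832; -0.878*log2(0.455) = 0.997462. H(P,Q) = 0.106832 + 0.997462 = 1.1043

1.1043 bits


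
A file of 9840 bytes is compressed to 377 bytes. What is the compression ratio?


Ratio = original / compressed = 9840 / 377 = 26.1008

26.1008


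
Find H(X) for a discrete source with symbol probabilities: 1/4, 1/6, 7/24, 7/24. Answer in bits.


H = -sum(p_i * log2(p_i)). Terms: -(1/4)*log2(1/4) = 0.500000; -(1/6)*log2(1/6) = 0.430827; -(7/24)*log2(7/24) = 0.518469; -(7/24)*log2(7/24) = 0.518469. H = 0.500000 + 0.430827 + 0.518469 + 0.518469 = 1.9678

1.9678 bits


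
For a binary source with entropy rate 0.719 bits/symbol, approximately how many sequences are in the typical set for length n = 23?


log2|A_typical| = nH = 23 * 0.719 = 16.537, so |A_typical| ~ 2^16.537 = 9.509e+04

9.509e+04


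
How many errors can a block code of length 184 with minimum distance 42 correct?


Correction capability = floor((d-1)/2) = floor((42-1)/2) = 20

20 errors


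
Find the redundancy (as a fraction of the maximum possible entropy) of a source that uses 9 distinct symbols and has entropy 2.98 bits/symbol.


H_max = log2(K) = log2(9) = 3.1699 bits/symbol. Redundancy = 1 - H/H_max = 1 - 2.98/3.1699 = 1 - 0.9401 = 0.0599

0.0599


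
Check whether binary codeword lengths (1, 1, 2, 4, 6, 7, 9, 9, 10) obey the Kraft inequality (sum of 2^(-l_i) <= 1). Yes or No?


Kraft sum = sum(2^(-l_i)) = 1.3408, need <= 1. Result: violated (a binary prefix-free code with these lengths cannot exist)

No


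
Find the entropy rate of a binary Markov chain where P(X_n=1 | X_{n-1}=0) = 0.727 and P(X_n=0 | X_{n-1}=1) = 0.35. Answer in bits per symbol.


Stationary distribution: pi_0 = p10/(p01+p10) = 0.325, pi_1 = 0.675. Entropy rate H' = pi_0*H(p01) + pi_1*H(p10) = 0.325*0.8457 + 0.675*0.9341 = 0.9054

0.9054 bits/symbol


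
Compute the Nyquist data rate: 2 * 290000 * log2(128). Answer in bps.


Rate = 2 * B * log2(M) = 2 * 290000 * 7.0 = 4060000.0

4060000.0 bps


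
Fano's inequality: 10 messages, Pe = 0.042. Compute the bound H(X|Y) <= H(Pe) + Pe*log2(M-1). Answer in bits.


H(Pe) = -Pe*log2(Pe) - (1-Pe)*log2(1-Pe) = -0.042*log2(0.042) - 0.958*log2(0.958) = 0.192086 + 0.059303 = 0.2514. Pe*log2(M-1) = 0.042*log2(9) = 0.133137. Bound = H(Pe) + Pe*log2(M-1) = 0.192086 + 0.059303 + 0.133137 = 0.3845

0.3845 bits


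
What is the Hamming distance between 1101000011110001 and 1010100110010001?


Count differing positions: . ^ ^ ^ ^ . . ^ . ^ ^ . . . . . = 7 differences

7


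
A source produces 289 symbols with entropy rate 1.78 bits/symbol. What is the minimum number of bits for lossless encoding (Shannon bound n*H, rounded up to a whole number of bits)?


Minimum bits >= n * H = 289 * 1.78 = 514.42, rounded up to a whole number of bits = 515

515 bits


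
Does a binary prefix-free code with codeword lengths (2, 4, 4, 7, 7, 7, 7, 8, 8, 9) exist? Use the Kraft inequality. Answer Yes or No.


Kraft sum = sum(2^(-l_i)) = 0.416, need <= 1. Result: satisfied (a binary prefix-free code with these lengths exists)

Yes


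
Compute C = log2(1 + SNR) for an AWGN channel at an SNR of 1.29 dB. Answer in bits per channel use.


SNR_linear = 10^(1.29/10) = 1.3459; C = log2(1 + SNR_linear) = log2(1 + 1.3459) = 1.2301

1.2301 bits/channel use


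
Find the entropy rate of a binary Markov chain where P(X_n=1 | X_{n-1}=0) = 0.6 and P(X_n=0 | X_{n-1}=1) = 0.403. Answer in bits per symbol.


Stationary distribution: pi_0 = p10/(p01+p10) = 0.4018, pi_1 = 0.5982. Entropy rate H' = pi_0*H(p01) + pi_1*H(p10) = 0.4018*0.971 + 0.5982*0.9727 = 0.972

0.972 bits/symbol


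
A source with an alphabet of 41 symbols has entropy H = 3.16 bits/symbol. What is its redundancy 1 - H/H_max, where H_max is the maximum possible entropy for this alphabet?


H_max = log2(K) = log2(41) = 5.3576 bits/symbol. Redundancy = 1 - H/H_max = 1 - 3.16/5.3576 = 1 - 0.5898 = 0.4102

0.4102


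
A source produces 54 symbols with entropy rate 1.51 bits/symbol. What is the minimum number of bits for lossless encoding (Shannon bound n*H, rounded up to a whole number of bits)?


Minimum bits >= n * H = 54 * 1.51 = 81.54, rounded up to a whole number of bits = 82

82 bits


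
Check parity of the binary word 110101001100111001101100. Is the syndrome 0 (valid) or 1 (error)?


Syndrome = XOR of all bits = 1 XOR 1 XOR 0 XOR 1 XOR 0 XOR 1 XOR 0 XOR 0 XOR 1 XOR 1 XOR 0 XOR 0 XOR 1 XOR 1 XOR 1 XOR 0 XOR 0 XOR 1 XOR 1 XOR 0 XOR 1 XOR 1 XOR 0 XOR 0 = 1

1


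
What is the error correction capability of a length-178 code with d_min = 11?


Correction capability = floor((d-1)/2) = floor((11-1)/2) = 5

5 errors


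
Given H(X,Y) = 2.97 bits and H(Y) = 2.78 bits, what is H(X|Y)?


H(X|Y) = H(X,Y) - H(Y) = 2.97 - 2.78 = 0.19

0.19 bits


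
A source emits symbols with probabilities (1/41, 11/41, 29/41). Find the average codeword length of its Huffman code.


Huffman construction (repeatedly merge the two least-probable nodes; each merge adds 1 bit to every symbol beneath it): 1/41 + 11/41 = 12/41; 12/41 + 29/41 = 1. Resulting codeword lengths (in the order the probabilities were given): (2, 2, 1). L_avg = sum(p_i * l_i) = 1/41*2 + 11/41*2 + 29/41*1 = 53/41 = 1.2927

1.2927 bits


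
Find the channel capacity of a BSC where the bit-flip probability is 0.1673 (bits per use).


H(p) = -p*log2(p) - (1-p)*log2(1-p) = -0.1673*log2(0.1673) - 0.8327*log2(0.8327) = 0.431549 + 0.219942 = 0.6515. C = 1 - H(p) = 1 - 0.6515 = 0.3485

0.3485 bits


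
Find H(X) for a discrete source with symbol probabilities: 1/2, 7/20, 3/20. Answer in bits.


H = -sum(p_i * log2(p_i)). Terms: -(1/2)*log2(1/2) = 0.500000; -(7/20)*log2(7/20) = 0.530101; -(3/20)*log2(3/20) = 0.410545. H = 0.500000 + 0.530101 + 0.410545 = 1.4406

1.4406 bits


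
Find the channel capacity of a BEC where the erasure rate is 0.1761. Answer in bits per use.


C = 1 - epsilon = 1 - 0.1761 = 0.8239

0.8239 bits


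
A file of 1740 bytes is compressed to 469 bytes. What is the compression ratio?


Ratio = original / compressed = 1740 / 469 = 3.71

3.71


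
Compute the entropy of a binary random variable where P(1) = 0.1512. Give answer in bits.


H = -p*log2(p) - (1-p)*log2(1-p). -0.1512*log2(0.1512) = 0.412091; -0.8488*log2(0.8488) = 0.200744. H = 0.412091 + 0.200744 = 0.6128

0.6128 bits


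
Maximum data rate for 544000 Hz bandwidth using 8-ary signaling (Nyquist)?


Rate = 2 * B * log2(M) = 2 * 544000 * 3.0 = 3264000.0

3264000.0 bps


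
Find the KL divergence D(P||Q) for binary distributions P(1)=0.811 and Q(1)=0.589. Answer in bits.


KL = p*log2(p/q) + (1-p)*log2((1-p)/(1-q)) = 0.811*log2(0.811/0.589) + 0.189*log2(0.189/0.411) = 0.1624

0.1624 bits


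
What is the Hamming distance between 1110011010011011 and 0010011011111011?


Count differing positions: ^ ^ . . . . . . . ^ ^ . . . . . = 4 differences

4


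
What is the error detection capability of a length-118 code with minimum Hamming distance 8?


Detection capability = d_min - 1 = 8 - 1 = 7

7 errors


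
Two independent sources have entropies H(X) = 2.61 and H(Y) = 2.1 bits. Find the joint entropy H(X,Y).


For independent variables, H(X,Y) = H(X) + H(Y) = 2.61 + 2.1 = 4.71

4.71 bits


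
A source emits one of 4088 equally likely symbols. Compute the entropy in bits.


H = log2(n) = log2(4088) = 11.9972

11.9972 bits


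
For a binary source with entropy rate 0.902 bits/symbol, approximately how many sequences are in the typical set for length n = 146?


log2|A_typical| = nH = 146 * 0.902 = 131.692, so |A_typical| ~ 2^131.692 = 4.398e+39

4.398e+39


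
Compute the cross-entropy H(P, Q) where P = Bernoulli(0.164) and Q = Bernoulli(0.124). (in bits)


H(P,Q) = -p*log2(q) - (1-p)*log2(1-q). -0.164*log2(0.124) = 0.493900; -0.836*log2(0.876) = 0.159674. H(P,Q) = 0.493900 + 0.159674 = 0.6536

0.6536 bits


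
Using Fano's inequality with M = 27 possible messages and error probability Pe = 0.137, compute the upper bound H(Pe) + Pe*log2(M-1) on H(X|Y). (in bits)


H(Pe) = -Pe*log2(Pe) - (1-Pe)*log2(1-Pe) = -0.137*log2(0.137) - 0.863*log2(0.863) = 0.392882 + 0.183446 = 0.5763. Pe*log2(M-1) = 0.137*log2(26) = 0.643960. Bound = H(Pe) + Pe*log2(M-1) = 0.392882 + 0.183446 + 0.643960 = 1.2203

1.2203 bits


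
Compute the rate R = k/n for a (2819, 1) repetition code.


Rate = k/n = 1/2819

1/2819


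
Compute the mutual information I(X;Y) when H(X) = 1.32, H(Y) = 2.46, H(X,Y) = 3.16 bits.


I(X;Y) = H(X) + H(Y) - H(X,Y) = 1.32 + 2.46 - 3.16 = 0.62

0.62 bits


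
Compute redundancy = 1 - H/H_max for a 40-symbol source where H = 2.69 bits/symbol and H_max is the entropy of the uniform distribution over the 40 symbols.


H_max = log2(K) = log2(40) = 5.3219 bits/symbol. Redundancy = 1 - H/H_max = 1 - 2.69/5.3219 = 1 - 0.5055 = 0.4945

0.4945


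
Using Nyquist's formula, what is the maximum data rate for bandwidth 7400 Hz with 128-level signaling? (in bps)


Rate = 2 * B * log2(M) = 2 * 7400 * 7.0 = 103600.0

103600.0 bps


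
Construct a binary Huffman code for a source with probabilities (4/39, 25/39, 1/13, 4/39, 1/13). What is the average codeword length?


Huffman construction (repeatedly merge the two least-probable nodes; each merge adds 1 bit to every symbol beneath it): 1/13 + 1/13 = 2/13; 4/39 + 4/39 = 8/39; 2/13 + 8/39 = 14/39; 14/39 + 25/39 = 1. Resulting codeword lengths (in the order the probabilities were given): (3, 1, 3, 3, 3). L_avg = sum(p_i * l_i) = 4/39*3 + 25/39*1 + 1/13*3 + 4/39*3 + 1/13*3 = 67/39 = 1.7179

1.7179 bits


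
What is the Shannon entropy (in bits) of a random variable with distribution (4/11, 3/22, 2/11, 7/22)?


H = -sum(p_i * log2(p_i)). Terms: -(4/11)*log2(4/11) = 0.530702; -(3/22)*log2(3/22) = 0.391973; -(2/11)*log2(2/11) = 0.447169; -(7/22)*log2(7/22) = 0.525661. H = 0.530702 + 0.391973 + 0.447169 + 0.525661 = 1.8955

1.8955 bits


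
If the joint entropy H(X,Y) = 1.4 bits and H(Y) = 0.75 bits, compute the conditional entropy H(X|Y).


H(X|Y) = H(X,Y) - H(Y) = 1.4 - 0.75 = 0.65

0.65 bits


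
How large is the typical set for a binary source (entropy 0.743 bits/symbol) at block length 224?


log2|A_typical| = nH = 224 * 0.743 = 166.432, so |A_typical| ~ 2^166.432 = 1.262e+50

1.262e+50


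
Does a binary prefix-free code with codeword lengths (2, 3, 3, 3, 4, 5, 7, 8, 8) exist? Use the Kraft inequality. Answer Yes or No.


Kraft sum = sum(2^(-l_i)) = 0.7344, need <= 1. Result: satisfied (a binary prefix-free code with these lengths exists)

Yes


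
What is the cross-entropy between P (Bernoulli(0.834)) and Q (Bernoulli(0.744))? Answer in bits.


H(P,Q) = -p*log2(q) - (1-p)*log2(1-q). -0.834*log2(0.744) = 0.355806; -0.166*log2(0.256) = 0.326320. H(P,Q) = 0.355806 + 0.326320 = 0.6821

0.6821 bits


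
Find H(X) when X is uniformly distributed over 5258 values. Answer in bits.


H = log2(n) = log2(5258) = 12.3603

12.3603 bits


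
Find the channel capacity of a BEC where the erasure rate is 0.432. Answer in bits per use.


C = 1 - epsilon = 1 - 0.432 = 0.568

0.568 bits


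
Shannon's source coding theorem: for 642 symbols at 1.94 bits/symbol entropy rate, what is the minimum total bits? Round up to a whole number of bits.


Minimum bits >= n * H = 642 * 1.94 = 1245.48, rounded up to a whole number of bits = 1246

1246 bits


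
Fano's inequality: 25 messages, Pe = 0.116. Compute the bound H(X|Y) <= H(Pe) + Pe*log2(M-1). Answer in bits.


H(Pe) = -Pe*log2(Pe) - (1-Pe)*log2(1-Pe) = -0.116*log2(0.116) - 0.884*log2(0.884) = 0.360505 + 0.157247 = 0.5178. Pe*log2(M-1) = 0.116*log2(24) = 0.531856. Bound = H(Pe) + Pe*log2(M-1) = 0.360505 + 0.157247 + 0.531856 = 1.0496

1.0496 bits


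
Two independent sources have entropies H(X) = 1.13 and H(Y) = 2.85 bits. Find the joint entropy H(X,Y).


For independent variables, H(X,Y) = H(X) + H(Y) = 1.13 + 2.85 = 3.98

3.98 bits


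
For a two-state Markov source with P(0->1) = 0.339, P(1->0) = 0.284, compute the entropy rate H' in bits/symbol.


Stationary distribution: pi_0 = p10/(p01+p10) = 0.4559, pi_1 = 0.5441. Entropy rate H' = pi_0*H(p01) + pi_1*H(p10) = 0.4559*0.9239 + 0.5441*0.8608 = 0.8896

0.8896 bits/symbol


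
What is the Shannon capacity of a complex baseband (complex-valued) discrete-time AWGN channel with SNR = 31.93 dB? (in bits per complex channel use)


SNR_linear = 10^(31.93/10) = 1559.5525; C = log2(1 + SNR_linear) = log2(1 + 1559.5525) = 10.6078

10.6078 bits/channel use


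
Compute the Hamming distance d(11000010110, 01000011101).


Count differing positions: ^ . . . . . . ^ . ^ ^ = 4 differences

4


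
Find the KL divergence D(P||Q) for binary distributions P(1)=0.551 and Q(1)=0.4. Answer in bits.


KL = p*log2(p/q) + (1-p)*log2((1-p)/(1-q)) = 0.551*log2(0.551/0.4) + 0.449*log2(0.449/0.6) = 0.0668

0.0668 bits


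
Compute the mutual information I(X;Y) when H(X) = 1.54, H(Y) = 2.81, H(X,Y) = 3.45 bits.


I(X;Y) = H(X) + H(Y) - H(X,Y) = 1.54 + 2.81 - 3.45 = 0.9

0.9 bits
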